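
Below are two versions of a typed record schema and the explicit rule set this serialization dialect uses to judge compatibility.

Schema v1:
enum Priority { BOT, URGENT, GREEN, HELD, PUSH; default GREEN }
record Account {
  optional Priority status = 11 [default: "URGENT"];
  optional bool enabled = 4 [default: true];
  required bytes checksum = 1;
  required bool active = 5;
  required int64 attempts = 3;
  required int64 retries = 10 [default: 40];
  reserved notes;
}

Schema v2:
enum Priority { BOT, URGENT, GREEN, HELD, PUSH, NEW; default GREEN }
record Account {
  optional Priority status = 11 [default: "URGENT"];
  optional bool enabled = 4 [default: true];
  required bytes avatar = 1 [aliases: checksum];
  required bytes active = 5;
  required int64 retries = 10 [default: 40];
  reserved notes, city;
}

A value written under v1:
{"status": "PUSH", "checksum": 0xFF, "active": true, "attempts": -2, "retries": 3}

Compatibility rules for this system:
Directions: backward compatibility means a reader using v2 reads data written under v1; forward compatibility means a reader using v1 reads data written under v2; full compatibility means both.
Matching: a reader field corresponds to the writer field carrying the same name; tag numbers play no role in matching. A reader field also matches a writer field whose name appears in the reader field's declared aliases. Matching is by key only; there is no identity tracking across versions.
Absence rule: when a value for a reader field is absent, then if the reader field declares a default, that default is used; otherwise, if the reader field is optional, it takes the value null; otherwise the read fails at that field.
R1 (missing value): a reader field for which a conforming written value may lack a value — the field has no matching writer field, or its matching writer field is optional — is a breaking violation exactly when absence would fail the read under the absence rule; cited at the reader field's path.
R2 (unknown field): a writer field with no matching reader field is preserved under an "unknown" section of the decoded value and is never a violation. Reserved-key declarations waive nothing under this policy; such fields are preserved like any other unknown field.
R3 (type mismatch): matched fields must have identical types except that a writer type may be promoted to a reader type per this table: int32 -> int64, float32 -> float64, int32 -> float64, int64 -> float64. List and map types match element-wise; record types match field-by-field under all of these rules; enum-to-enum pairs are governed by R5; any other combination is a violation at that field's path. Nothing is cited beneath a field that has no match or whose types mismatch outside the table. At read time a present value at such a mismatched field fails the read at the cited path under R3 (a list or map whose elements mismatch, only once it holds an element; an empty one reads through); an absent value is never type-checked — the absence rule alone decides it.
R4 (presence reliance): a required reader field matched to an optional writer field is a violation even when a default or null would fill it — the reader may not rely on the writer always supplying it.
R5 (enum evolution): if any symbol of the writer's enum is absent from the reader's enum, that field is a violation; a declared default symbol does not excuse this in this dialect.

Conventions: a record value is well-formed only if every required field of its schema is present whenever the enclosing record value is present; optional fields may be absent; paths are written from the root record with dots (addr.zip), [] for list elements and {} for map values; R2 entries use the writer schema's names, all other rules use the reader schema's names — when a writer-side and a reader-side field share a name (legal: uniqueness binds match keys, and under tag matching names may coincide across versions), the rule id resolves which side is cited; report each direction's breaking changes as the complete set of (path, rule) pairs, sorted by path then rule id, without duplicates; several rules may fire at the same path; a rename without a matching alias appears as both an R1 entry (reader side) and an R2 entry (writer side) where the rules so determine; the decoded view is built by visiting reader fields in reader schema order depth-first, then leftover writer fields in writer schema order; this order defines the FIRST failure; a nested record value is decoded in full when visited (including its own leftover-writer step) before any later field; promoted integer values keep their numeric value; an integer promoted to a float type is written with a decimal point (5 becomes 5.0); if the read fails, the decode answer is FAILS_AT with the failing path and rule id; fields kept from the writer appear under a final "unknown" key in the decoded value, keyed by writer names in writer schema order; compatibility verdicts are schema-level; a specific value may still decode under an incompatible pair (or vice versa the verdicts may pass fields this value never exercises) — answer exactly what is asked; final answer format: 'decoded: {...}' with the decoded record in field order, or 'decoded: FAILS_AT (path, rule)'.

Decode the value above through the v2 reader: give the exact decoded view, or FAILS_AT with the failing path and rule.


arrows below run writer -> reader for Account
decode (reader v2):
  status := "PUSH"
  enabled := true (absent -> default)
  avatar := 0xFF (from writer checksum)
  read fails at active under R3
  => FAILS_AT (active, R3)
diffs on Account not affecting the asked answer:
  renamed field checksum to avatar in record Account (alias checksum declared on the renamed field) -> schema-level compatibility only; this Account value's decode is unchanged
  enum Priority (field status in record Account): symbol NEW added -> schema-level compatibility only; this Account value's decode is unchanged
  removed field attempts from record Account -> schema-level compatibility only; this Account value's decode is unchanged

decoded: FAILS_AT (active, R3)


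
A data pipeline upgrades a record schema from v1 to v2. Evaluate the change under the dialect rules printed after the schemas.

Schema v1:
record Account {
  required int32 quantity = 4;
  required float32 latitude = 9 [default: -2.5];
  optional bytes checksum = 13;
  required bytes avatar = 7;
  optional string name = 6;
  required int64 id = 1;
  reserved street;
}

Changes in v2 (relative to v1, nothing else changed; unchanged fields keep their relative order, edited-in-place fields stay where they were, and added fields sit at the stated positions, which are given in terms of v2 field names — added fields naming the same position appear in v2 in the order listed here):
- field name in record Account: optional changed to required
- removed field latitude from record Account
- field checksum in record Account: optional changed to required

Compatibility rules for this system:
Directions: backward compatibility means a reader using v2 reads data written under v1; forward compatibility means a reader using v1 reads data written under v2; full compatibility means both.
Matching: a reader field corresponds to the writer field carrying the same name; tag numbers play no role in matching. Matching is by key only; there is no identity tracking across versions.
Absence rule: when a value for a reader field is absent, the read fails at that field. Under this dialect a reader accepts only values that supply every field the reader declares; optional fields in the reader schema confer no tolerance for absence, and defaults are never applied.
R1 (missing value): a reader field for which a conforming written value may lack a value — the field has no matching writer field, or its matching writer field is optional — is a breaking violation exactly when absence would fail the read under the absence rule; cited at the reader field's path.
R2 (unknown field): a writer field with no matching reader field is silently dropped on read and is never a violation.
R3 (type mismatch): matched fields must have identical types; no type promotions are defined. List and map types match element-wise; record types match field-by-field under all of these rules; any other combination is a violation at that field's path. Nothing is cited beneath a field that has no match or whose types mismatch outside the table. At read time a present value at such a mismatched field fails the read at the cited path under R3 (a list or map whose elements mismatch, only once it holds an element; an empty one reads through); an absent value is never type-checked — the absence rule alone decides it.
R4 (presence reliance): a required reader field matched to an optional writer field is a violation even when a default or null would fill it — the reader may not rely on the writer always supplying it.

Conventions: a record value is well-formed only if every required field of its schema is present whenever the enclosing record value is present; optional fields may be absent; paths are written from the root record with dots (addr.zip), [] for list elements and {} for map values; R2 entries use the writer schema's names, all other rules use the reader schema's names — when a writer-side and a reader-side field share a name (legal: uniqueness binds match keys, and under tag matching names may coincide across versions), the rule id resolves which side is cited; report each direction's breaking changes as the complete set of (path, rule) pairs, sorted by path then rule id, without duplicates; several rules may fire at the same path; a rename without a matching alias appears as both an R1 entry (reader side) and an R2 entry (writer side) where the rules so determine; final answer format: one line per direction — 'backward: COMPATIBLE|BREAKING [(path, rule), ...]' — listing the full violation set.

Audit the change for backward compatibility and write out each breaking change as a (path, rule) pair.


backward: BREAKING [(checksum, R1), (checksum, R4), (name, R1), (name, R4)]

arrows below run writer -> reader for Account
checking backward for Account: reader v2 against writer v1:
  int32 -> int32, writer required: quantity aligns to quantity
  bytes -> bytes, writer optional: checksum aligns to checksum
  bytes -> bytes, writer required: avatar aligns to avatar
  string -> string, writer optional: name aligns to name
  int64 -> int64, writer required: id aligns to id
  latitude (writer side), unknown to reader
  R1 fires at checksum
  R4 fires at checksum
  R1 fires at name
  R4 fires at name
  backward on Account therefore BREAKING (4)
remaining Account differences; none change what is asked:
  removed field latitude from record Account -> fires only in the forward direction of Account, which is not asked here


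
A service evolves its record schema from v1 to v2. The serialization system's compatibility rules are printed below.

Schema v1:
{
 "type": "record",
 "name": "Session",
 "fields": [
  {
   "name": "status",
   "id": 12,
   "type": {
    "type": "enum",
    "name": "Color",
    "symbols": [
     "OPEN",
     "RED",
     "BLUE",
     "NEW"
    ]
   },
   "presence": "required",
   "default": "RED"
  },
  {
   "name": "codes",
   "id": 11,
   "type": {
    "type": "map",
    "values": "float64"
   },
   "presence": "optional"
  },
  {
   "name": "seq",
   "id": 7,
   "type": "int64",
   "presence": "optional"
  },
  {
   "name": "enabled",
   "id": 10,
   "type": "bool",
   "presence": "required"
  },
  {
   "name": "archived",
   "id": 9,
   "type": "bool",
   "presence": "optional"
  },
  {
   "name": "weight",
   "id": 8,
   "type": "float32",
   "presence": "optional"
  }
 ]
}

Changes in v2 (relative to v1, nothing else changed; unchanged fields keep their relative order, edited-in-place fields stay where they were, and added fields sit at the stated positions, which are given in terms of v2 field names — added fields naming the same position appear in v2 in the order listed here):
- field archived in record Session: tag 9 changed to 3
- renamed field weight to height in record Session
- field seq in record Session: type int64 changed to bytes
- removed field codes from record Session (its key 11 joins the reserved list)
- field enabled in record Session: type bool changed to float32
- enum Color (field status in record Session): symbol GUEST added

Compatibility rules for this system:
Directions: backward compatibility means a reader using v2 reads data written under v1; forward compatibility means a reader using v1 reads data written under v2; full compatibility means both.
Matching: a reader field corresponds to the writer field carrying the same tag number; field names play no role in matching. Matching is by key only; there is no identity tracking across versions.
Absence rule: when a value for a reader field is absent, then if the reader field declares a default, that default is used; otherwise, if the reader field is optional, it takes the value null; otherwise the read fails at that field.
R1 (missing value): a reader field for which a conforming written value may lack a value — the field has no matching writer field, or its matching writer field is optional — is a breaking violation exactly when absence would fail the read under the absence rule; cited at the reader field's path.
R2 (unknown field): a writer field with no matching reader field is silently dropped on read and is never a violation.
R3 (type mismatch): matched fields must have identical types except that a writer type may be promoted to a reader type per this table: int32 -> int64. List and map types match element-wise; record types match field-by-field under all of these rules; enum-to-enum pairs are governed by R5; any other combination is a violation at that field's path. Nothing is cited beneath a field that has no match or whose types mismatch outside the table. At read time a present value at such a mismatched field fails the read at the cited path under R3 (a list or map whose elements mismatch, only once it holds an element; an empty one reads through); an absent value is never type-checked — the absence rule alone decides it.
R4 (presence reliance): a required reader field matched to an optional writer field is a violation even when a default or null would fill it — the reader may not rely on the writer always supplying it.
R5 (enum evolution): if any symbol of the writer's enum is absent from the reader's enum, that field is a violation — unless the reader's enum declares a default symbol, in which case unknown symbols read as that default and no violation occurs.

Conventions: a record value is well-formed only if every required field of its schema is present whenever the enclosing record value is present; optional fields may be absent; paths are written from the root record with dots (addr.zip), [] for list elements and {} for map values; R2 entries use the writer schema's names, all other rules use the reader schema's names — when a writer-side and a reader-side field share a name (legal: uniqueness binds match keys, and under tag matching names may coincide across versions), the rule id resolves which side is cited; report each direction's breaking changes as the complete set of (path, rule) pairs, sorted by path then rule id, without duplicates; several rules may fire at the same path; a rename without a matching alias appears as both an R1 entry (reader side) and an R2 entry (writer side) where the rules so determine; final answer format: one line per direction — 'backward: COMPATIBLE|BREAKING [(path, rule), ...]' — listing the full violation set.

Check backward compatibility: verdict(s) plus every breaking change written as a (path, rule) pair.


backward: BREAKING [(enabled, R3), (seq, R3)]

the writer's type comes first in each Session pair
backward on Session — v2 reading data written by v1:
  status <- status (Color -> Color, writer required)
  seq <- seq (int64 -> bytes, writer optional)
  enabled <- enabled (bool -> float32, writer required)
  archived: no writer match
  height <- weight (float32 -> float32, writer optional)
  writer codes: unknown to reader
  writer archived: unknown to reader
  violation R3 at enabled
  violation R3 at seq
  => backward: BREAKING (2)
diffs on Session not affecting the asked answer:
  field archived in record Session: tag 9 changed to 3 -> no rule fires on it in Session's dialect; the asked verdict holds
  renamed field weight to height in record Session -> no rule fires on it in Session's dialect; the asked verdict holds
  removed field codes from record Session (its key 11 joins the reserved list) -> no rule fires on it in Session's dialect; the asked verdict holds
  enum Color (field status in record Session): symbol GUEST added -> affects forward compatibility only, which is not asked


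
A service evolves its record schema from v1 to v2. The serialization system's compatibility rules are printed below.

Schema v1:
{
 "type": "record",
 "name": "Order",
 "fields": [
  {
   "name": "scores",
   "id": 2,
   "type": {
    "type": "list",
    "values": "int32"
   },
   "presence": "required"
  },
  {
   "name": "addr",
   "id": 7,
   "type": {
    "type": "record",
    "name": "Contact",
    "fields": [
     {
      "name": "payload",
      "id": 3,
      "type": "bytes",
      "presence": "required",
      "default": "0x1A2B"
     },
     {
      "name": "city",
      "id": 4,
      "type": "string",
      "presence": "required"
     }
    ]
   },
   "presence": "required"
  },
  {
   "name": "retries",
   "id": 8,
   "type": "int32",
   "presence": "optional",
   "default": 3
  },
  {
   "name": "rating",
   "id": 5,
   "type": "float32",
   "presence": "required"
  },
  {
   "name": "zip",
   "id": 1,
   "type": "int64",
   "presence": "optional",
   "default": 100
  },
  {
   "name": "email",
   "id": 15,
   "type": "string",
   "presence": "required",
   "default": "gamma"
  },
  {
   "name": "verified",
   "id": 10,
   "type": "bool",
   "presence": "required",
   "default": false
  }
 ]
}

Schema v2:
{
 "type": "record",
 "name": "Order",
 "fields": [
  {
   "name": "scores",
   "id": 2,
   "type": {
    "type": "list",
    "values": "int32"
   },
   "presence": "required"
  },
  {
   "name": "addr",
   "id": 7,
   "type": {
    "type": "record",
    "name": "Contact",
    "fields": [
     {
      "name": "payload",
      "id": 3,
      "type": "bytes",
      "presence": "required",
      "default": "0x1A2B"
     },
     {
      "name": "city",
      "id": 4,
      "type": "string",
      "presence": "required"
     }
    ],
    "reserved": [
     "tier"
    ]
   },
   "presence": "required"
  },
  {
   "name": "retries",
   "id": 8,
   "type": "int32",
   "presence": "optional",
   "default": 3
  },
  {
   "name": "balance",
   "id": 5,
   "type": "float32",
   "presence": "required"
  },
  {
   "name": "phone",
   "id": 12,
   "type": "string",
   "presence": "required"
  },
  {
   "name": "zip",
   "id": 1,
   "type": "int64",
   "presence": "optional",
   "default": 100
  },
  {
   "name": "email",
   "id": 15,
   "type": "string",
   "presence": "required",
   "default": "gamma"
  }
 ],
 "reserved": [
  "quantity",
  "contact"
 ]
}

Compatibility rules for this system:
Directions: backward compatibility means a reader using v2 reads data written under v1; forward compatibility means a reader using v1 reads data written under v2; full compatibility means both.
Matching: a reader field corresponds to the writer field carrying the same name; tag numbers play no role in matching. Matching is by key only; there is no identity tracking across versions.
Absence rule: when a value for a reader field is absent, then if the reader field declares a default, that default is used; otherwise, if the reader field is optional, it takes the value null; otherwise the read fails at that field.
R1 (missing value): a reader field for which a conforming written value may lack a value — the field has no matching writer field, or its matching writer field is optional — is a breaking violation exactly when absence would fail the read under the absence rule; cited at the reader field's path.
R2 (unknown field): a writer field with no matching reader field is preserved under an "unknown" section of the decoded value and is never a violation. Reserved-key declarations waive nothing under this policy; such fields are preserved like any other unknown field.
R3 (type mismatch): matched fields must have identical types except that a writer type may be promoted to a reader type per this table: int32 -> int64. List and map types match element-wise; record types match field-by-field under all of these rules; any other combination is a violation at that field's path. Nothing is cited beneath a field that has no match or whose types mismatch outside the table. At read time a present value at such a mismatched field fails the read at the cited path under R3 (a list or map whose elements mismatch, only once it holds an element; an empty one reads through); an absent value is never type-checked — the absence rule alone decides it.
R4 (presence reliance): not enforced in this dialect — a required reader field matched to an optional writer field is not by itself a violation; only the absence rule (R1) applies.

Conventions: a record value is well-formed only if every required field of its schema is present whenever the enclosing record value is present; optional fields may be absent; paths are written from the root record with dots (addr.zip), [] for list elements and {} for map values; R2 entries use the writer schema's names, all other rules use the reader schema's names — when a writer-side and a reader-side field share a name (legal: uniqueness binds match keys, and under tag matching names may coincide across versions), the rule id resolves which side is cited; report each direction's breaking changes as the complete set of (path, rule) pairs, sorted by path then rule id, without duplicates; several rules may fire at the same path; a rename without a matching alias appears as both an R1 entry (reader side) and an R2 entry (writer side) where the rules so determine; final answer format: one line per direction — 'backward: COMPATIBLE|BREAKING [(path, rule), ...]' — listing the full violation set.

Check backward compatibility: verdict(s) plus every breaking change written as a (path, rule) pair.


backward: BREAKING [(balance, R1), (phone, R1)]

each type pair in Order: writer, then reader
backward for Order (reader v2, writer v1):
  scores: list<int32> -> list<int32>, writer required; from scores
  addr: Contact -> Contact, writer required; from addr
  retries: int32 -> int32, writer optional; from retries
  no writer field matches reader balance
  no writer field matches reader phone
  zip: int64 -> int64, writer optional; from zip
  email: string -> string, writer required; from email
  writer rating: unknown to reader
  writer verified: unknown to reader
  addr.payload: bytes -> bytes, writer required; from addr.payload
  addr.city: string -> string, writer required; from addr.city
  rule R1 violated at balance
  rule R1 violated at phone
  => 2 violation(s): backward is BREAKING for Order
diffs on Order not affecting the asked answer:
  removed field verified from record Order -> inert for the asked Order verdict: nothing fires


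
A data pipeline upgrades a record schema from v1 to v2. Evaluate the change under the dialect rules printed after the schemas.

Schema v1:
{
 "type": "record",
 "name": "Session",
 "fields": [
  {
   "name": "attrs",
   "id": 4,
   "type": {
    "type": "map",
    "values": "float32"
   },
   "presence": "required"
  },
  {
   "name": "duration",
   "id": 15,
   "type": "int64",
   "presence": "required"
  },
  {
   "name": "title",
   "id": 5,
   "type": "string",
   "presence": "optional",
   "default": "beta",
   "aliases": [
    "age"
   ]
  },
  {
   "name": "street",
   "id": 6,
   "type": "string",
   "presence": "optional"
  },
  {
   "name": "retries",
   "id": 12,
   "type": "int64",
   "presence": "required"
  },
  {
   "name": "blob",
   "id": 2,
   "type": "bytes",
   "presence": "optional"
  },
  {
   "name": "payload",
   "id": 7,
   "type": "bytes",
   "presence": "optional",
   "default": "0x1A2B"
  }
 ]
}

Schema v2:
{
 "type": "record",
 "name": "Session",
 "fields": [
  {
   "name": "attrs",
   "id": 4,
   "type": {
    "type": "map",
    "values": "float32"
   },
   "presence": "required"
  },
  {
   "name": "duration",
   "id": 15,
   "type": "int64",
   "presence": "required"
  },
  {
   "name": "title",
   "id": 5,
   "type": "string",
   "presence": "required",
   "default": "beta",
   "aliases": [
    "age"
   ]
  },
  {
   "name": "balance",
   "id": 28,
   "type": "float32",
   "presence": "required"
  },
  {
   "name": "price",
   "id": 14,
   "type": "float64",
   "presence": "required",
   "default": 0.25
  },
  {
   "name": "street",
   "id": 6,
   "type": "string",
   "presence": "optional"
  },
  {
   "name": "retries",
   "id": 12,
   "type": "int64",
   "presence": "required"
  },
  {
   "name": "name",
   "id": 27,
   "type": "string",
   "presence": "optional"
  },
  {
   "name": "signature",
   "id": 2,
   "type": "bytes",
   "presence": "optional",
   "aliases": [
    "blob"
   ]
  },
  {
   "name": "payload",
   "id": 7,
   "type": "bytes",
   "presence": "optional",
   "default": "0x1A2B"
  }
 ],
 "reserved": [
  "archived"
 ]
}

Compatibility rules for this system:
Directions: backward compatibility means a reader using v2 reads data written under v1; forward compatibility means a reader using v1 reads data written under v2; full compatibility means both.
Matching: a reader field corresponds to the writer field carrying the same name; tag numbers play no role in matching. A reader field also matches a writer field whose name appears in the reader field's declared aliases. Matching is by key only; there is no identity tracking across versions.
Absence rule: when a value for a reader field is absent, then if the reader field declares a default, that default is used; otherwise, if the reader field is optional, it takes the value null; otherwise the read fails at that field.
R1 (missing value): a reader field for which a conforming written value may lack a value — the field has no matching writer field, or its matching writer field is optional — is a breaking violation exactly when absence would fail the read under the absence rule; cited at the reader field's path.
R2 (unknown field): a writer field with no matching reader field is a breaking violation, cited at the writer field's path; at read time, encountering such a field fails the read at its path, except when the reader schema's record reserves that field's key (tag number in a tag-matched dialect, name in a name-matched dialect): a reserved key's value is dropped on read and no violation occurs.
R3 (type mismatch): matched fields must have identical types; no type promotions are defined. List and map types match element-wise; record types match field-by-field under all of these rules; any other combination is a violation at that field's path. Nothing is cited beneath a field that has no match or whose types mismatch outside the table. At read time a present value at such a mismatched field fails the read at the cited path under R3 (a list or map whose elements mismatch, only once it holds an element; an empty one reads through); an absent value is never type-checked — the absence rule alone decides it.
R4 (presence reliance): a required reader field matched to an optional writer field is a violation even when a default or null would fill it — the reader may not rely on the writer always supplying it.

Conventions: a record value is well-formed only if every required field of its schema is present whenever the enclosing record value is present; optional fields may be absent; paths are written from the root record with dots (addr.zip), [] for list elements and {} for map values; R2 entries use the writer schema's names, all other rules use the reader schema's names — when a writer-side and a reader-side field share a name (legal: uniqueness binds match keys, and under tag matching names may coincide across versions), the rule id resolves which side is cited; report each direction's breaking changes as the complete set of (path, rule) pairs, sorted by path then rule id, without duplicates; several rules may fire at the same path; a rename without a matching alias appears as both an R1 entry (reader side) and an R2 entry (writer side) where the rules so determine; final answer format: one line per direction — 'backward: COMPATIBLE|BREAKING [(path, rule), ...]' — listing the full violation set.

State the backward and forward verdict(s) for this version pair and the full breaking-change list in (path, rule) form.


backward: BREAKING [(balance, R1), (title, R4)]; forward: BREAKING [(balance, R2), (name, R2), (price, R2), (signature, R2)]

the writer's type comes first in each Session pair
backward on Session — v2 reading data written by v1:
  attrs: paired with writer attrs (map<string, float32> -> map<string, float32>; writer required)
  duration: paired with writer duration (int64 -> int64; writer required)
  title: paired with writer title (string -> string; writer optional)
  balance has no writer counterpart
  price has no writer counterpart
  street: paired with writer street (string -> string; writer optional)
  retries: paired with writer retries (int64 -> int64; writer required)
  name has no writer counterpart
  signature: paired with writer blob (bytes -> bytes; writer optional)
  payload: paired with writer payload (bytes -> bytes; writer optional)
  breaking: (balance, R1)
  breaking: (title, R4)
  backward on Session therefore BREAKING (2)
forward on Session — v1 reading data written by v2:
  attrs: paired with writer attrs (map<string, float32> -> map<string, float32>; writer required)
  duration: paired with writer duration (int64 -> int64; writer required)
  title: paired with writer title (string -> string; writer required)
  street: paired with writer street (string -> string; writer optional)
  retries: paired with writer retries (int64 -> int64; writer required)
  blob has no writer counterpart
  payload: paired with writer payload (bytes -> bytes; writer optional)
  balance (writer side), unknown to reader
  price (writer side), unknown to reader
  name (writer side), unknown to reader
  signature (writer side), unknown to reader
  breaking: (balance, R2)
  breaking: (name, R2)
  breaking: (price, R2)
  breaking: (signature, R2)
  forward on Session therefore BREAKING (4)


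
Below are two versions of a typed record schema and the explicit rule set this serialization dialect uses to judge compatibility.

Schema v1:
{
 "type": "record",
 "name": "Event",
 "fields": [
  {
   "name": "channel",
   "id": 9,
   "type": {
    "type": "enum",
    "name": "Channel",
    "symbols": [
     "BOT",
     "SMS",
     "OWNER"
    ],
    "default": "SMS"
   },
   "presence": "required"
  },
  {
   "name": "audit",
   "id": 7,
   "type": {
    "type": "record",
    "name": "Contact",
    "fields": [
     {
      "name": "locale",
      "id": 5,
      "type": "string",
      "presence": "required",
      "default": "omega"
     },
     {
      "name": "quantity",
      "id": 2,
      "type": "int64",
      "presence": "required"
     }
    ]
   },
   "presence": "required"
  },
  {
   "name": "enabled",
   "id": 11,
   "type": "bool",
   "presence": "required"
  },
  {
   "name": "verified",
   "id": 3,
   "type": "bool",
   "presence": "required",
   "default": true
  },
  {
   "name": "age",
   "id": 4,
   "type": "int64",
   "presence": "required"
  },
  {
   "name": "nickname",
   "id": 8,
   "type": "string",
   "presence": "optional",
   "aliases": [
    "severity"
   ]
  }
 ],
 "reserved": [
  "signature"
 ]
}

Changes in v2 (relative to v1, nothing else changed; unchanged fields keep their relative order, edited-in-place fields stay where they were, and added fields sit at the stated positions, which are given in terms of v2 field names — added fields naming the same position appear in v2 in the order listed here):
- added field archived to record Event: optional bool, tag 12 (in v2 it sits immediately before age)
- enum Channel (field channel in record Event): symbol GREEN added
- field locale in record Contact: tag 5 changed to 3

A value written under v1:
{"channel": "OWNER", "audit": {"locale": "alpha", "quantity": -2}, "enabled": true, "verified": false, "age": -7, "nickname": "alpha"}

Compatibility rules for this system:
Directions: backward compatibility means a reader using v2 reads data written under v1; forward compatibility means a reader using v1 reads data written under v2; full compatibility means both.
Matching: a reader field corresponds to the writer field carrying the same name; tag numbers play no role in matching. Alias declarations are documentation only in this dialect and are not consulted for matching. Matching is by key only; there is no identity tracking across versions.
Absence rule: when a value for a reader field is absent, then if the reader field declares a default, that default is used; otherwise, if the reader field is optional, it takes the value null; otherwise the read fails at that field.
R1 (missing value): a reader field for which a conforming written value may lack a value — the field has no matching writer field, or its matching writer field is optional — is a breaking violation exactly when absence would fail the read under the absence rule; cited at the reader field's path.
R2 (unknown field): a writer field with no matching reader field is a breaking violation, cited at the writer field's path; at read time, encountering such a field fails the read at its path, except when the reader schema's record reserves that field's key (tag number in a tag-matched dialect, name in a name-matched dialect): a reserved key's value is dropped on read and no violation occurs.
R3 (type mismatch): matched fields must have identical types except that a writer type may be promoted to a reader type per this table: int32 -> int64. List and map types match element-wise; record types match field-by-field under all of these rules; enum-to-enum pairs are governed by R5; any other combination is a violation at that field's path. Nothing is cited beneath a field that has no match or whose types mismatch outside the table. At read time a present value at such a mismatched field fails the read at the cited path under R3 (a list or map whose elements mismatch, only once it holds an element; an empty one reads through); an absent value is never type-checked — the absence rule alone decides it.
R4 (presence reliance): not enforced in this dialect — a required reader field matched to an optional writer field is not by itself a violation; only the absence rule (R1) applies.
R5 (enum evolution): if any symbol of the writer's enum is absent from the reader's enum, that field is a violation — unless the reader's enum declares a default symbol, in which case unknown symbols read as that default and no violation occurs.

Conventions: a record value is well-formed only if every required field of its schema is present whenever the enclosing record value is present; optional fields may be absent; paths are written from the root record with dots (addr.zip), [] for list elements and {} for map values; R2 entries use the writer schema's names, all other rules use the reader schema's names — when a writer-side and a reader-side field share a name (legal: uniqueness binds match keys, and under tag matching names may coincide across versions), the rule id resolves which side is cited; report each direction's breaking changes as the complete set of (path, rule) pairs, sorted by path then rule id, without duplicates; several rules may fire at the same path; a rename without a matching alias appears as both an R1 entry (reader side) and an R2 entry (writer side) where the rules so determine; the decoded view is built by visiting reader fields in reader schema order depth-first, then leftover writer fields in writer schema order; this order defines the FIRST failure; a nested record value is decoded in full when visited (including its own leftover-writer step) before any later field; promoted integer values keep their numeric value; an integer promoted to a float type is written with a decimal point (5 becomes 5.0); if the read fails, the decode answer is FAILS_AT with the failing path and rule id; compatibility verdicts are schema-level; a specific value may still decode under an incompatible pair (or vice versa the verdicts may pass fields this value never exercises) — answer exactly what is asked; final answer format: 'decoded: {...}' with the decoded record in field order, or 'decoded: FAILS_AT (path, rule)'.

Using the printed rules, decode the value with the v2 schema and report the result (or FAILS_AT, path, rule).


decoded: {"channel": "OWNER", "audit": {"locale": "alpha", "quantity": -2}, "enabled": true, "verified": false, "archived": null, "age": -7, "nickname": "alpha"}

each type pair in Event: writer, then reader
decode (reader v2):
  channel := "OWNER"
  audit.locale := "alpha"
  audit.quantity := -2
  enabled := true
  verified := false
  archived := null (absent, optional -> null)
  age := -7
  nickname := "alpha"
  => decoded: {"channel": "OWNER", "audit": {"locale": "alpha", "quantity": -2}, "enabled": true, "verified": false, "archived": null, "age": -7, "nickname": "alpha"}
diffs on Event not affecting the asked answer:
  enum Channel (field channel in record Event): symbol GREEN added -> no rule fires on it and the decoded Event view is identical with or without it
  field locale in record Contact: tag 5 changed to 3 -> no rule fires on it and the decoded Event view is identical with or without it


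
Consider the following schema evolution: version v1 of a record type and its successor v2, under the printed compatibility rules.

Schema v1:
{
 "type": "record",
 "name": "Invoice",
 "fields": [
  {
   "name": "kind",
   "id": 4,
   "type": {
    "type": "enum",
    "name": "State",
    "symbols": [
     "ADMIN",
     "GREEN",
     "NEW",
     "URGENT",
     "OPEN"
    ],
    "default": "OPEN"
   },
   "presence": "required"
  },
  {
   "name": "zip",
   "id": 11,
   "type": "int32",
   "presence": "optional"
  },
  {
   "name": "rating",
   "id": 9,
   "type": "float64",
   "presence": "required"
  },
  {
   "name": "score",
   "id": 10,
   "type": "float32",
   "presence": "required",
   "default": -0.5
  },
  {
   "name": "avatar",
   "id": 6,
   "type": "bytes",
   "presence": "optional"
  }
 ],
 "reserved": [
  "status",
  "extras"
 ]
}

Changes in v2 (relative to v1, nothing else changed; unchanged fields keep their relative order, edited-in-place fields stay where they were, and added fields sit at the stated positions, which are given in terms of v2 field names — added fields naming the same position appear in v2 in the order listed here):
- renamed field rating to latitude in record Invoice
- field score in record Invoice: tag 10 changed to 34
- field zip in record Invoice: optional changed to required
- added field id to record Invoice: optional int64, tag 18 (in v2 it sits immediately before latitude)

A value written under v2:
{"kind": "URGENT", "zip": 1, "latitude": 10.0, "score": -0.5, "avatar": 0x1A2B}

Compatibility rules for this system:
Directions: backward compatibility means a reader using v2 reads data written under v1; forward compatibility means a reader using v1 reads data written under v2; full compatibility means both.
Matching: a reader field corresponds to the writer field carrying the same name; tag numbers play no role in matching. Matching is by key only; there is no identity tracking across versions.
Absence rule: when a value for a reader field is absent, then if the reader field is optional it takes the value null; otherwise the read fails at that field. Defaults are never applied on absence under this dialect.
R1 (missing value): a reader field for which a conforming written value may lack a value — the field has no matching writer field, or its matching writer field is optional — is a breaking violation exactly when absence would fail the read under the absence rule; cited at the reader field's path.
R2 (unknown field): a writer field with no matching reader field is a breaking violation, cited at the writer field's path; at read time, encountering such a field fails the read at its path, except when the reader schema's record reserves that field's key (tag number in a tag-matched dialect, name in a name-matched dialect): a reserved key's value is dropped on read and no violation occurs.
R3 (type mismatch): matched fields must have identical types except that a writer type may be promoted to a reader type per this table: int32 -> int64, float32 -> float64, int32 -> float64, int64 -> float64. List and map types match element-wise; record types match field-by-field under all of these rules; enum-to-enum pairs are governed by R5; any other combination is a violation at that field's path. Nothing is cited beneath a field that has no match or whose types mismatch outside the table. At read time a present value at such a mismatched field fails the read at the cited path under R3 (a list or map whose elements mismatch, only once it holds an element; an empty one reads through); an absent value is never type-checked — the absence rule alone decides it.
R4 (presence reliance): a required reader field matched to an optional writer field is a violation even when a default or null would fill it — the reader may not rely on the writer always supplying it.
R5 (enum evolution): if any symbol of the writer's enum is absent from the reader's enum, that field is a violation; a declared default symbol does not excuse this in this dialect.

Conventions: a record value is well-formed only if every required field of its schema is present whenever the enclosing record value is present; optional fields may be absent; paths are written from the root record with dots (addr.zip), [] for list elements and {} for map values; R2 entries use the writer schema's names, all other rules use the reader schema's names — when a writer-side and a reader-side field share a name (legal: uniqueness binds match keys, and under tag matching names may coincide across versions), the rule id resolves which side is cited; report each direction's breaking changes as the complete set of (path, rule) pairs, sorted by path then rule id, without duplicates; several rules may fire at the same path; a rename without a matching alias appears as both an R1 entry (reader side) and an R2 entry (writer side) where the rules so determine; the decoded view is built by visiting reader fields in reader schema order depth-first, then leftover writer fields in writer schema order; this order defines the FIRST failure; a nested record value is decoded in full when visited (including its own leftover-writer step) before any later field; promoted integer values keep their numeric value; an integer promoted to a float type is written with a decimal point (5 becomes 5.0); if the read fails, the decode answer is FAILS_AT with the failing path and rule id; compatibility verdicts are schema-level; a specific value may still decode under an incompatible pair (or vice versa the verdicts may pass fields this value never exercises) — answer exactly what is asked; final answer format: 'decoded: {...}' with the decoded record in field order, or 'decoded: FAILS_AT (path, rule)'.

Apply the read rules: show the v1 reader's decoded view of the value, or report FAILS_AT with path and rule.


decoded: FAILS_AT (rating, R1)

each type pair in Invoice: writer, then reader
decoding the Invoice value with the v1 reader:
  kind := "URGENT"
  zip := 1
  read fails at rating under R1 (no fill)
  => FAILS_AT (rating, R1)
remaining Invoice differences; none change what is asked:
  field score in record Invoice: tag 10 changed to 34 -> fires no rule on Invoice under this dialect and leaves the result unchanged
  field zip in record Invoice: optional changed to required -> changes Invoice's schema-level verdicts only — the decode of this value is the same
  added field id to record Invoice: optional int64, tag 18 (in v2 it sits immediately before latitude) -> changes Invoice's schema-level verdicts only — the decode of this value is the same
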